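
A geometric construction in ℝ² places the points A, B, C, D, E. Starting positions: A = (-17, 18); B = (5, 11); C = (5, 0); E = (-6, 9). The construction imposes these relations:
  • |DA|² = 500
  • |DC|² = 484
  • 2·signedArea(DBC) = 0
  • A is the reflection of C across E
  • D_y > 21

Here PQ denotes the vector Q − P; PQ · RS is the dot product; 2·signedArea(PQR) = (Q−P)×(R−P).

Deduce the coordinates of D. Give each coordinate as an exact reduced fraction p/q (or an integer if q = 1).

D = (5, 22)

1. D_x = 5  [2·signedArea(DBC) = 0]
2. D_y = 22  [|DA|² = 500]
   → D = (5, 22)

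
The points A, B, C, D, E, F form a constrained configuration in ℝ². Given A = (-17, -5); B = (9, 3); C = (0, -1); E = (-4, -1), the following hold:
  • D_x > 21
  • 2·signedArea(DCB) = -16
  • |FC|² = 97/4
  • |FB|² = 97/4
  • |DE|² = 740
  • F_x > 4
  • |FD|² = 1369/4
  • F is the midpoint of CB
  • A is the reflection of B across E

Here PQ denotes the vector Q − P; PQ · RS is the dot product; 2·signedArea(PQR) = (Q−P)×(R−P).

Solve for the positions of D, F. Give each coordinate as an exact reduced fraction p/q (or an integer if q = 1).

D = (22, 7)
F = (9/2, 1)

1. D_x = 22  [line -4·x + 9·y + 25 = 0 ∩ |DE|² = 740]
2. D_y = 7  [line -4·x + 9·y + 25 = 0 ∩ |DE|² = 740]
   → D = (22, 7)
3. F_x = 9/2  [F is the midpoint of CB]
4. F_y = 1  [F is the midpoint of CB]
   → F = (9/2, 1)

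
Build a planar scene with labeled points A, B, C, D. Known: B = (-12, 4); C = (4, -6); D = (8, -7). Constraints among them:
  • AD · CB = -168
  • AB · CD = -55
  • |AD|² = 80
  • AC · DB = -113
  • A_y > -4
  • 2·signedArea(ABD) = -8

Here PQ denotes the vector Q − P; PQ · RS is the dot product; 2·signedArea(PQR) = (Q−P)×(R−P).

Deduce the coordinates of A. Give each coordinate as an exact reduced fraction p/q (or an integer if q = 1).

1. A_x = 0  [2·signedArea(ABD) = -8 ∩ AB · CD = -55]
2. A_y = -3  [2·signedArea(ABD) = -8 ∩ AB · CD = -55]
   → A = (0, -3)

A = (0, -3)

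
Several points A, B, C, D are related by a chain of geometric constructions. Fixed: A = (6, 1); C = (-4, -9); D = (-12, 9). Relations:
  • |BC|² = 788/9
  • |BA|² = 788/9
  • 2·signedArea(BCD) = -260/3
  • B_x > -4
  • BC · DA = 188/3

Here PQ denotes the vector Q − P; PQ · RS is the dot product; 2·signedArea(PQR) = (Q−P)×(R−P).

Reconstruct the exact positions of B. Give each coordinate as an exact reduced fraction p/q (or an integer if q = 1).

B = (-10/3, 1/3)

1. B_x = -10/3  [2·signedArea(BCD) = -260/3 ∩ BC · DA = 188/3]
2. B_y = 1/3  [2·signedArea(BCD) = -260/3 ∩ BC · DA = 188/3]
   → B = (-10/3, 1/3)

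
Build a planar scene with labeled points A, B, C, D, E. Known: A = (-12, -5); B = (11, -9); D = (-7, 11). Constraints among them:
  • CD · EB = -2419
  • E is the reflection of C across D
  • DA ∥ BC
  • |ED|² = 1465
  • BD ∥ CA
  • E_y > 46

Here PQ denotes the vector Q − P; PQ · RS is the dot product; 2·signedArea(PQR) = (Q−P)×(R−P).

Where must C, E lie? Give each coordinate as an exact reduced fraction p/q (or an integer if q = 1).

1. C_x = 6  [BD ∥ CA ∩ DA ∥ BC]
2. C_y = -25  [BD ∥ CA ∩ DA ∥ BC]
   → C = (6, -25)
3. E_x = -20  [E is the reflection of C across D]
4. E_y = 47  [E is the reflection of C across D]
   → E = (-20, 47)

C = (6, -25)
E = (-20, 47)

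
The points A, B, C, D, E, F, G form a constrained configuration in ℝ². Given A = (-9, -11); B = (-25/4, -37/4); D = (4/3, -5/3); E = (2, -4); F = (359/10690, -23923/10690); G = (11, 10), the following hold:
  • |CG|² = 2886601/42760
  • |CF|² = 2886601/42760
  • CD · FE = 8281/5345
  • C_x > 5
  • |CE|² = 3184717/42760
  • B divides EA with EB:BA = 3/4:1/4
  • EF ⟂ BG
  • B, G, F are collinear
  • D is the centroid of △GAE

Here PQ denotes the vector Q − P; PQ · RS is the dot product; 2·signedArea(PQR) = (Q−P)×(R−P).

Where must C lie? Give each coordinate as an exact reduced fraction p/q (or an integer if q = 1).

C = (117949/21380, 82977/21380)

1. C_x = 117949/21380  [line -21021/10690·x + 18837/10690·y + 42861/10690 = 0 ∩ |CE|² = 3184717/42760]
2. C_y = 82977/21380  [line -21021/10690·x + 18837/10690·y + 42861/10690 = 0 ∩ |CE|² = 3184717/42760]
   → C = (117949/21380, 82977/21380)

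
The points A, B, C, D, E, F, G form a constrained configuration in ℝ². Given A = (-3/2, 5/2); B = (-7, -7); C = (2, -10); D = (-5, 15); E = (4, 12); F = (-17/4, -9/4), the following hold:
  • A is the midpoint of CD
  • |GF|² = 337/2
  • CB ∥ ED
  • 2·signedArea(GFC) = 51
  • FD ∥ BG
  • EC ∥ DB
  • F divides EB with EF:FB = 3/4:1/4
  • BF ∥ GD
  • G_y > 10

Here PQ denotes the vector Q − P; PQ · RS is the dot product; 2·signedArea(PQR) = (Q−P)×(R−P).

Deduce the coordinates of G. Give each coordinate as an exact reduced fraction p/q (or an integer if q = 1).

1. G_x = -31/4  [BF ∥ GD ∩ FD ∥ BG]
2. G_y = 41/4  [BF ∥ GD ∩ FD ∥ BG]
   → G = (-31/4, 41/4)

G = (-31/4, 41/4)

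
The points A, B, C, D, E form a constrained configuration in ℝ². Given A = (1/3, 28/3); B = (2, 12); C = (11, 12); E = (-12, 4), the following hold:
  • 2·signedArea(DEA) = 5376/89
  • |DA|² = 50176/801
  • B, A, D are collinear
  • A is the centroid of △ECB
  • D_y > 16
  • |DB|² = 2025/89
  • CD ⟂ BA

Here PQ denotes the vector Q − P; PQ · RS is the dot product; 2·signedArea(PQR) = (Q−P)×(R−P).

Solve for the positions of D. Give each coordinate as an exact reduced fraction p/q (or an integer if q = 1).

1. D_x = 403/89  [B, A, D are collinear ∩ CD ⟂ BA]
2. D_y = 1428/89  [B, A, D are collinear ∩ CD ⟂ BA]
   → D = (403/89, 1428/89)

D = (403/89, 1428/89)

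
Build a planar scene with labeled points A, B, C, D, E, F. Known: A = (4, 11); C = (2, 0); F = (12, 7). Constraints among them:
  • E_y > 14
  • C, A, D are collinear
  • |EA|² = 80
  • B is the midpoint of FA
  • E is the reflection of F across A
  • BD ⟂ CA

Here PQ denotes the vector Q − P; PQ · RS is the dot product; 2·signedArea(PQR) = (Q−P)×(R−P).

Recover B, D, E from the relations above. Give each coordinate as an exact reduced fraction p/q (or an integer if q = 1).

1. B_x = 8  [B is the midpoint of FA]
2. B_y = 9  [B is the midpoint of FA]
   → B = (8, 9)
3. D_x = 472/125  [C, A, D are collinear ∩ BD ⟂ CA]
4. D_y = 1221/125  [C, A, D are collinear ∩ BD ⟂ CA]
   → D = (472/125, 1221/125)
5. E_x = -4  [E is the reflection of F across A]
6. E_y = 15  [E is the reflection of F across A]
   → E = (-4, 15)

B = (8, 9)
D = (472/125, 1221/125)
E = (-4, 15)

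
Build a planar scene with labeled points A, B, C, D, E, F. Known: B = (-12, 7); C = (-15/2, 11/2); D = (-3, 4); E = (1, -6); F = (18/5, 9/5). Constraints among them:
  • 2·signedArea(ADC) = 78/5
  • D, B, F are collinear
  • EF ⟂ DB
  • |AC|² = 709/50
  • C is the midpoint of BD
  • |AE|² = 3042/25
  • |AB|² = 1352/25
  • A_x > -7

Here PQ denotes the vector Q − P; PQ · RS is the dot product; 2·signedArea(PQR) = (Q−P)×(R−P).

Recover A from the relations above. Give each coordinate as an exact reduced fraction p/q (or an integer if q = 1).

1. A_x = -34/5  [line -3/2·x + -9/2·y + -21/10 = 0 ∩ |AC|² = 709/50]
2. A_y = 9/5  [line -3/2·x + -9/2·y + -21/10 = 0 ∩ |AC|² = 709/50]
   → A = (-34/5, 9/5)

A = (-34/5, 9/5)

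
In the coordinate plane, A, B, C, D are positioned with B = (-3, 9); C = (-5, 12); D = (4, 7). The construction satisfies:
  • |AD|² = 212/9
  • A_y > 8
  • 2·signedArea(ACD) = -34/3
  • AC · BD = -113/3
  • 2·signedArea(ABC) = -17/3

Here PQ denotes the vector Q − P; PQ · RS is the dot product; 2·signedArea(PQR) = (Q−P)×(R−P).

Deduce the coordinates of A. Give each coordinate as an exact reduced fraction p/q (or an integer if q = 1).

A = (-2/3, 25/3)

1. A_x = -2/3  [AC · BD = -113/3 ∩ 2·signedArea(ACD) = -34/3]
2. A_y = 25/3  [AC · BD = -113/3 ∩ 2·signedArea(ACD) = -34/3]
   → A = (-2/3, 25/3)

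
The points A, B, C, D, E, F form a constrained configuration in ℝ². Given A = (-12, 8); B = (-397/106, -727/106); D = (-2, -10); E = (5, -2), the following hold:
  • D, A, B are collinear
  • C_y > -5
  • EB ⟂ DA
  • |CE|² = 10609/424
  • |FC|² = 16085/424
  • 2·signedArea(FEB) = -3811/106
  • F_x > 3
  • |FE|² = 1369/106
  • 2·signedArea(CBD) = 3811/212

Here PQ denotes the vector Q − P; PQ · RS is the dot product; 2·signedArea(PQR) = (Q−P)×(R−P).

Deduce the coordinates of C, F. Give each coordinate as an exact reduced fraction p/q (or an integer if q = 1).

C = (133/212, -939/212)
F = (345/106, 121/106)

1. C_x = 133/212  [line 333/106·x + 185/106·y + 1221/212 = 0 ∩ |CE|² = 10609/424]
2. C_y = -939/212  [line 333/106·x + 185/106·y + 1221/212 = 0 ∩ |CE|² = 10609/424]
   → C = (133/212, -939/212)
3. F_x = 345/106  [line 515/106·x + -927/106·y + -309/53 = 0 ∩ |FC|² = 16085/424]
4. F_y = 121/106  [line 515/106·x + -927/106·y + -309/53 = 0 ∩ |FC|² = 16085/424]
   → F = (345/106, 121/106)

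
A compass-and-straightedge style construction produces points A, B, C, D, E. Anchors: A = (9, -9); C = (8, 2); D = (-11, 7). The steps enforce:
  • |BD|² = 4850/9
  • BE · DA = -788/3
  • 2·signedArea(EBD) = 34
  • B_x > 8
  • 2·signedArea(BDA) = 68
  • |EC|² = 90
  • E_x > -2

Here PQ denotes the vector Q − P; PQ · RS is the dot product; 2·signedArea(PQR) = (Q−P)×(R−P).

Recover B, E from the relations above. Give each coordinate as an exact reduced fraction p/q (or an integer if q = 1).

1. B_x = 26/3  [line 16·x + 20·y + -32 = 0 ∩ |BD|² = 4850/9]
2. B_y = -16/3  [line 16·x + 20·y + -32 = 0 ∩ |BD|² = 4850/9]
   → B = (26/3, -16/3)
3. E_x = -1  [BE · DA = -788/3 ∩ 2·signedArea(EBD) = 34]
4. E_y = -1  [BE · DA = -788/3 ∩ 2·signedArea(EBD) = 34]
   → E = (-1, -1)

B = (26/3, -16/3)
E = (-1, -1)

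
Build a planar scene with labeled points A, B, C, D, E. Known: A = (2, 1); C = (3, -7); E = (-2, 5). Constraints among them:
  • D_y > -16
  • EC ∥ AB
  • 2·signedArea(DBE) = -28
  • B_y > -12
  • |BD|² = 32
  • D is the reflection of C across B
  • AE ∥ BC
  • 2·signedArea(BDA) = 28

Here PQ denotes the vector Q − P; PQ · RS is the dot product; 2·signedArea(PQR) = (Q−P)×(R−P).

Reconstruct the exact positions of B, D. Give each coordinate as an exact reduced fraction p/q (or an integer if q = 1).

B = (7, -11)
D = (11, -15)

1. B_x = 7  [AE ∥ BC ∩ EC ∥ AB]
2. B_y = -11  [AE ∥ BC ∩ EC ∥ AB]
   → B = (7, -11)
3. D_x = 11  [D is the reflection of C across B]
4. D_y = -15  [D is the reflection of C across B]
   → D = (11, -15)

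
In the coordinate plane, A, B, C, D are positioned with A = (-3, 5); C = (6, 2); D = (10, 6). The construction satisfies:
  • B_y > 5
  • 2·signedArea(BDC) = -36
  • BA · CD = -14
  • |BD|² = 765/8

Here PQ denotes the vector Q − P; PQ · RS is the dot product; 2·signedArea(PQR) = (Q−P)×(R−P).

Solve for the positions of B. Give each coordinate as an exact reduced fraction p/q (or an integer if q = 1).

1. B_x = 1/4  [2·signedArea(BDC) = -36 ∩ BA · CD = -14]
2. B_y = 21/4  [2·signedArea(BDC) = -36 ∩ BA · CD = -14]
   → B = (1/4, 21/4)

B = (1/4, 21/4)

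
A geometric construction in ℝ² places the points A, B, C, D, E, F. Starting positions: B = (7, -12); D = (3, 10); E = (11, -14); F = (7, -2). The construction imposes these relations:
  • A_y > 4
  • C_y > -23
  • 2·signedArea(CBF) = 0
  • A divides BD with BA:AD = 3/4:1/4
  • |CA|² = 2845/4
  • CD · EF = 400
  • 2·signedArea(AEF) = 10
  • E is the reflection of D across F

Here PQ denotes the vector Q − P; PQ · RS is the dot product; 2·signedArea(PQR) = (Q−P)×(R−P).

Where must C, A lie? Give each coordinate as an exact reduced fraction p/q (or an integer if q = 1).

A = (4, 9/2)
C = (7, -22)

1. C_x = 7  [2·signedArea(CBF) = 0 ∩ CD · EF = 400]
2. C_y = -22  [2·signedArea(CBF) = 0 ∩ CD · EF = 400]
   → C = (7, -22)
3. A_x = 4  [A divides BD with BA:AD = 3/4:1/4]
4. A_y = 9/2  [A divides BD with BA:AD = 3/4:1/4]
   → A = (4, 9/2)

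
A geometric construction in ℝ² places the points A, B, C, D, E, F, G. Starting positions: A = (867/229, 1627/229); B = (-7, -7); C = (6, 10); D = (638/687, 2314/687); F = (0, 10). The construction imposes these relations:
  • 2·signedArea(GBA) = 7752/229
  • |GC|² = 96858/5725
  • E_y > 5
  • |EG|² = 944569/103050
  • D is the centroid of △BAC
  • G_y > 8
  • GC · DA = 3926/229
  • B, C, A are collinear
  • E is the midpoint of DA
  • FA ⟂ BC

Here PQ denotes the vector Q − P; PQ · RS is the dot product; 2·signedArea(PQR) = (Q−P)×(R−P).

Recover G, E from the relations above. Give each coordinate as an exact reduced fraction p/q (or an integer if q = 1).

1. G_x = 2601/1145  [2·signedArea(GBA) = 7752/229 ∩ GC · DA = 3926/229]
2. G_y = 9461/1145  [2·signedArea(GBA) = 7752/229 ∩ GC · DA = 3926/229]
   → G = (2601/1145, 9461/1145)
3. E_x = 3239/1374  [E is the midpoint of DA]
4. E_y = 7195/1374  [E is the midpoint of DA]
   → E = (3239/1374, 7195/1374)

E = (3239/1374, 7195/1374)
G = (2601/1145, 9461/1145)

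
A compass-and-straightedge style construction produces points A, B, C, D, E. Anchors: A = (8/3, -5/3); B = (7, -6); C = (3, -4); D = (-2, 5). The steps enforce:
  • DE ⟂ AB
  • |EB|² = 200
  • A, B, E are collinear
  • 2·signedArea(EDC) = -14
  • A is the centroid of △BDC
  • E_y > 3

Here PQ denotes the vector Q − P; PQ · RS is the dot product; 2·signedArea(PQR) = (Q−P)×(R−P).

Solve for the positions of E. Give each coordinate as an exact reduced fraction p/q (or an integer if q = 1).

1. E_x = -3  [A, B, E are collinear ∩ DE ⟂ AB]
2. E_y = 4  [A, B, E are collinear ∩ DE ⟂ AB]
   → E = (-3, 4)

E = (-3, 4)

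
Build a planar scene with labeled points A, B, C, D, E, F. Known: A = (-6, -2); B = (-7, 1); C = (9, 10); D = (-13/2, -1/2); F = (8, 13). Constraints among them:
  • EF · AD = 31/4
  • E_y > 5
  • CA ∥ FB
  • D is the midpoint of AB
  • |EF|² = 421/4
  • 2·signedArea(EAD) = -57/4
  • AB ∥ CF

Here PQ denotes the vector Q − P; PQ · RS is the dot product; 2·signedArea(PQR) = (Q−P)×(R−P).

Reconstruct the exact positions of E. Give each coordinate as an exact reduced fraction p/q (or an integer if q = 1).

E = (1, 11/2)

1. E_x = 1  [2·signedArea(EAD) = -57/4 ∩ EF · AD = 31/4]
2. E_y = 11/2  [2·signedArea(EAD) = -57/4 ∩ EF · AD = 31/4]
   → E = (1, 11/2)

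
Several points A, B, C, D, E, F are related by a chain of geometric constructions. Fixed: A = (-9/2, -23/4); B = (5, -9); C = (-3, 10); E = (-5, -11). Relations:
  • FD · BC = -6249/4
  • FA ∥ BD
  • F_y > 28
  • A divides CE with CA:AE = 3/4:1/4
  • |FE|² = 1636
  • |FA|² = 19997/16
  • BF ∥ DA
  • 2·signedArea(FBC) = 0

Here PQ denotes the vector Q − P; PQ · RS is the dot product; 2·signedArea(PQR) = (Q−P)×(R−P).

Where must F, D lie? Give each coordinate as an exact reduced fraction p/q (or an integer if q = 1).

1. F_x = -11  [line -19·x + -8·y + 23 = 0 ∩ |FA|² = 19997/16]
2. F_y = 29  [line -19·x + -8·y + 23 = 0 ∩ |FA|² = 19997/16]
   → F = (-11, 29)
3. D_x = 23/2  [BF ∥ DA ∩ FA ∥ BD]
4. D_y = -175/4  [BF ∥ DA ∩ FA ∥ BD]
   → D = (23/2, -175/4)

D = (23/2, -175/4)
F = (-11, 29)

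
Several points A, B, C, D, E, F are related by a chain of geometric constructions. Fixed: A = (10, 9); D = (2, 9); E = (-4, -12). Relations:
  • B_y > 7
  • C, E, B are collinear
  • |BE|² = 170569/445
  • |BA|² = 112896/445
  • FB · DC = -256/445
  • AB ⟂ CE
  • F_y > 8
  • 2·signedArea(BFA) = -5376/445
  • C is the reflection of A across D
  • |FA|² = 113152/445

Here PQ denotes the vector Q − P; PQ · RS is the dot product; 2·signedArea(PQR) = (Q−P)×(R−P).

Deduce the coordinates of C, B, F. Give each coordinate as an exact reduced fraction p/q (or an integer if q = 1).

B = (-2606/445, 3333/445)
C = (-6, 9)
F = (-2638/445, 3669/445)

1. C_x = -6  [C is the reflection of A across D]
2. C_y = 9  [C is the reflection of A across D]
   → C = (-6, 9)
3. B_x = -2606/445  [C, E, B are collinear ∩ AB ⟂ CE]
4. B_y = 3333/445  [C, E, B are collinear ∩ AB ⟂ CE]
   → B = (-2606/445, 3333/445)
5. F_x = -2638/445  [FB · DC = -256/445 ∩ 2·signedArea(BFA) = -5376/445]
6. F_y = 3669/445  [FB · DC = -256/445 ∩ 2·signedArea(BFA) = -5376/445]
   → F = (-2638/445, 3669/445)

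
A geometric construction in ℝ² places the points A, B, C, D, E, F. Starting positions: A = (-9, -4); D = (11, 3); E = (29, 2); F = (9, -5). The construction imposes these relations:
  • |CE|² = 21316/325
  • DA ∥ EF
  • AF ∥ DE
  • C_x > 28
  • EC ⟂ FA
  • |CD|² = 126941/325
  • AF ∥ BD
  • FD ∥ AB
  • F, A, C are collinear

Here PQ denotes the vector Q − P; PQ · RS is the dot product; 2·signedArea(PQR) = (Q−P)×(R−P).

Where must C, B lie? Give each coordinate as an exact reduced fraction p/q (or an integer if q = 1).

1. C_x = 9279/325  [F, A, C are collinear ∩ EC ⟂ FA]
2. C_y = -1978/325  [F, A, C are collinear ∩ EC ⟂ FA]
   → C = (9279/325, -1978/325)
3. B_x = -7  [AF ∥ BD ∩ FD ∥ AB]
4. B_y = 4  [AF ∥ BD ∩ FD ∥ AB]
   → B = (-7, 4)

B = (-7, 4)
C = (9279/325, -1978/325)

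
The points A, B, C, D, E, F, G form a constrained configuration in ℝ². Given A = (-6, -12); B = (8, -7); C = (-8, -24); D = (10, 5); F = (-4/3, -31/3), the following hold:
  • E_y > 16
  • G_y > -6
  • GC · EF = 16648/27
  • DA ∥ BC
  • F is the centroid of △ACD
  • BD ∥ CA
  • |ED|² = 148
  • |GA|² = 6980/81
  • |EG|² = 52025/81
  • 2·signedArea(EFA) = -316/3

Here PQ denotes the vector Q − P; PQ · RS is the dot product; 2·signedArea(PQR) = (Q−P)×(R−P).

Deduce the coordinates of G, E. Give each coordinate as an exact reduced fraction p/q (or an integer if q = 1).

E = (12, 17)
G = (8/9, -52/9)

1. E_x = 12  [line 5/3·x + -14/3·y + 178/3 = 0 ∩ |ED|² = 148]
2. E_y = 17  [line 5/3·x + -14/3·y + 178/3 = 0 ∩ |ED|² = 148]
   → E = (12, 17)
3. G_x = 8/9  [line 40/3·x + 82/3·y + 3944/27 = 0 ∩ |EG|² = 52025/81]
4. G_y = -52/9  [line 40/3·x + 82/3·y + 3944/27 = 0 ∩ |EG|² = 52025/81]
   → G = (8/9, -52/9)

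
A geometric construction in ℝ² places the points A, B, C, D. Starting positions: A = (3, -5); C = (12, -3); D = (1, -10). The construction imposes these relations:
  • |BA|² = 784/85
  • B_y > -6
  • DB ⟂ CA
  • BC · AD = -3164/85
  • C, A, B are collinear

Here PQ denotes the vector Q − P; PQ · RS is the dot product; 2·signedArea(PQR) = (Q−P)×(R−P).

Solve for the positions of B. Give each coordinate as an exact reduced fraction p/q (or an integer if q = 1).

1. B_x = 3/85  [C, A, B are collinear ∩ DB ⟂ CA]
2. B_y = -481/85  [C, A, B are collinear ∩ DB ⟂ CA]
   → B = (3/85, -481/85)

B = (3/85, -481/85)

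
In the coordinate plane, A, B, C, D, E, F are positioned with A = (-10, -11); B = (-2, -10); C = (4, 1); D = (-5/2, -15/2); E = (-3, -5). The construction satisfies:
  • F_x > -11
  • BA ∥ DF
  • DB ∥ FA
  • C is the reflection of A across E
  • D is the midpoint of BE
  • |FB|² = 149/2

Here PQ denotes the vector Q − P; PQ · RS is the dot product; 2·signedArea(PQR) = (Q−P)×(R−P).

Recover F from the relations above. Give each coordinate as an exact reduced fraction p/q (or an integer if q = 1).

F = (-21/2, -17/2)

1. F_x = -21/2  [DB ∥ FA ∩ BA ∥ DF]
2. F_y = -17/2  [DB ∥ FA ∩ BA ∥ DF]
   → F = (-21/2, -17/2)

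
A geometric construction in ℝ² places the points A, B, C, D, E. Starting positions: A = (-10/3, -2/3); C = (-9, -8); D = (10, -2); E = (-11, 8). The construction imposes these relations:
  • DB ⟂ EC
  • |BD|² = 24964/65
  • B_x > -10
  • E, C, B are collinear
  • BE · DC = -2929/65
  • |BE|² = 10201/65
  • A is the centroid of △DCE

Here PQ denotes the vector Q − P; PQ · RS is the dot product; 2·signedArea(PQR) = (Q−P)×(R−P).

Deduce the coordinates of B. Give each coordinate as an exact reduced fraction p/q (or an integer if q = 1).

B = (-614/65, -288/65)

1. B_x = -614/65  [E, C, B are collinear ∩ DB ⟂ EC]
2. B_y = -288/65  [E, C, B are collinear ∩ DB ⟂ EC]
   → B = (-614/65, -288/65)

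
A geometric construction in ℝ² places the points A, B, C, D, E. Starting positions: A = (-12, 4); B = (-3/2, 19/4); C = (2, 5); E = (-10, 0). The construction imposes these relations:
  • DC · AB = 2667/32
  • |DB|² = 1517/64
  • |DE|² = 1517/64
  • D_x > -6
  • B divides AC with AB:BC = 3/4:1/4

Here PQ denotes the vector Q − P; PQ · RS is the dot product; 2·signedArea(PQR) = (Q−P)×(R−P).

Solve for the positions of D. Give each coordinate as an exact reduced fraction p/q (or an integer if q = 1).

1. D_x = -23/4  [line -21/2·x + -3/4·y + -1875/32 = 0 ∩ |DB|² = 1517/64]
2. D_y = 19/8  [line -21/2·x + -3/4·y + -1875/32 = 0 ∩ |DB|² = 1517/64]
   → D = (-23/4, 19/8)

D = (-23/4, 19/8)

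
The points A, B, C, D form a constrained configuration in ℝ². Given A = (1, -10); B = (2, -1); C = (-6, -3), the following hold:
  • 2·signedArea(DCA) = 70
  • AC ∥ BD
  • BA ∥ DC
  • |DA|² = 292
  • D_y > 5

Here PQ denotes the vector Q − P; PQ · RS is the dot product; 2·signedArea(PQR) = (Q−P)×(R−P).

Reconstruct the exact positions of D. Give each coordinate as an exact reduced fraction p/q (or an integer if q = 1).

1. D_x = -5  [BA ∥ DC ∩ AC ∥ BD]
2. D_y = 6  [BA ∥ DC ∩ AC ∥ BD]
   → D = (-5, 6)

D = (-5, 6)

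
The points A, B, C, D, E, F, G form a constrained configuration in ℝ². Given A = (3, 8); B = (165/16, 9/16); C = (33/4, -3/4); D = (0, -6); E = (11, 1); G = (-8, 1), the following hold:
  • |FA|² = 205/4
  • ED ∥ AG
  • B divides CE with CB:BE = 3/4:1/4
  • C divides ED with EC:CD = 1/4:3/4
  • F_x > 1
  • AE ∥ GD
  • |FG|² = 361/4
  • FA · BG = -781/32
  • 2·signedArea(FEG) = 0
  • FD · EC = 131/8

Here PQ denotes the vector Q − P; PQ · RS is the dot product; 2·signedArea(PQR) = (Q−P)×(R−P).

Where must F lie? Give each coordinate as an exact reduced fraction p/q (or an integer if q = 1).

F = (3/2, 1)

1. F_x = 3/2  [2·signedArea(FEG) = 0 ∩ FA · BG = -781/32]
2. F_y = 1  [2·signedArea(FEG) = 0 ∩ FA · BG = -781/32]
   → F = (3/2, 1)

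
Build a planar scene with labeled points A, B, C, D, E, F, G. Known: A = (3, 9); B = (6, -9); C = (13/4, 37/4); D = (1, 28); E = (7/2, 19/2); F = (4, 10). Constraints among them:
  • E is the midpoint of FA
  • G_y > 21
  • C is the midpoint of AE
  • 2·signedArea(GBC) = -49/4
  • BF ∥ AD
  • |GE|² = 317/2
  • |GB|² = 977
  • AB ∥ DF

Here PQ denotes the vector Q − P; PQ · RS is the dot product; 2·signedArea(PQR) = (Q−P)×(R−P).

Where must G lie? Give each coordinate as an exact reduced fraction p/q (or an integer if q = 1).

1. G_x = 2  [line -73/4·x + -11/4·y + 97 = 0 ∩ |GE|² = 317/2]
2. G_y = 22  [line -73/4·x + -11/4·y + 97 = 0 ∩ |GE|² = 317/2]
   → G = (2, 22)

G = (2, 22)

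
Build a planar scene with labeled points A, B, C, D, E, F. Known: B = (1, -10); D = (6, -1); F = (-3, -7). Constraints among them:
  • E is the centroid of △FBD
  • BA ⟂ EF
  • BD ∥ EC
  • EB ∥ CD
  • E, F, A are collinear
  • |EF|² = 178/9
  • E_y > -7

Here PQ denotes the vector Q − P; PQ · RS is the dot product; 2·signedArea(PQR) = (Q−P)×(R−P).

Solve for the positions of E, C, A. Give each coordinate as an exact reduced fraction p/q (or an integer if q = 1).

1. E_x = 4/3  [E is the centroid of △FBD]
2. E_y = -6  [E is the centroid of △FBD]
   → E = (4/3, -6)
3. C_x = 19/3  [EB ∥ CD ∩ BD ∥ EC]
4. C_y = 3  [EB ∥ CD ∩ BD ∥ EC]
   → C = (19/3, 3)
5. A_x = 25/178  [E, F, A are collinear ∩ BA ⟂ EF]
6. A_y = -1117/178  [E, F, A are collinear ∩ BA ⟂ EF]
   → A = (25/178, -1117/178)

A = (25/178, -1117/178)
C = (19/3, 3)
E = (4/3, -6)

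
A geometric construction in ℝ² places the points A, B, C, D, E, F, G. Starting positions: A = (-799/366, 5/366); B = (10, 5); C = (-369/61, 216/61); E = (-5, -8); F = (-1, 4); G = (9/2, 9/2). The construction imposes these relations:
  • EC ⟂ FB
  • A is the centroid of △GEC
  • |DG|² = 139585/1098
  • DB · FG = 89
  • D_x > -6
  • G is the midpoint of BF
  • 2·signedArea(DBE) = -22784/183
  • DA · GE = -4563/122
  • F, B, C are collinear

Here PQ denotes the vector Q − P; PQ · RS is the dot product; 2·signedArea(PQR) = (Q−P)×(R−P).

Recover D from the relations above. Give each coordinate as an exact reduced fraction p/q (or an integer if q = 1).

1. D_x = -1043/183  [DB · FG = 89 ∩ DA · GE = -4563/122]
2. D_y = -56/183  [DB · FG = 89 ∩ DA · GE = -4563/122]
   → D = (-1043/183, -56/183)

D = (-1043/183, -56/183)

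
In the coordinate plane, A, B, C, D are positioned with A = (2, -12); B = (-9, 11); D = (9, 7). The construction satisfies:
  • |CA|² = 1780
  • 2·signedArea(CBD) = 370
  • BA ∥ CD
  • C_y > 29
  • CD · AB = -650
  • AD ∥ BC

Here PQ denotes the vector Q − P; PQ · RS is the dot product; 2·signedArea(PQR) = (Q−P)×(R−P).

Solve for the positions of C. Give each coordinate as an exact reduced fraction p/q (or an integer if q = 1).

C = (-2, 30)

1. C_x = -2  [BA ∥ CD ∩ AD ∥ BC]
2. C_y = 30  [BA ∥ CD ∩ AD ∥ BC]
   → C = (-2, 30)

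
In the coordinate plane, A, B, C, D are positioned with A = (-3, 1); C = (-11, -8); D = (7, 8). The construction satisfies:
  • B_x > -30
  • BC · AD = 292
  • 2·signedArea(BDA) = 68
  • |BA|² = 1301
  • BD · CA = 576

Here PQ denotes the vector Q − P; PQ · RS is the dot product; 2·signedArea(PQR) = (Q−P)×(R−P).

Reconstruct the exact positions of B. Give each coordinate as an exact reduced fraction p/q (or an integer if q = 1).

1. B_x = -29  [BD · CA = 576 ∩ BC · AD = 292]
2. B_y = -24  [BD · CA = 576 ∩ BC · AD = 292]
   → B = (-29, -24)

B = (-29, -24)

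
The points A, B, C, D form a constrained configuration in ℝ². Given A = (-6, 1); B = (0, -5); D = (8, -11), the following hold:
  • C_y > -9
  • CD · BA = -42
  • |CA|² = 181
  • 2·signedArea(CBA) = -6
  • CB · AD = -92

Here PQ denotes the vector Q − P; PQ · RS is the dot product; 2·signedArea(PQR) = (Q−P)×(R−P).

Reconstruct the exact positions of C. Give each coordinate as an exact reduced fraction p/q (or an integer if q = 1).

1. C_x = 4  [2·signedArea(CBA) = -6 ∩ CB · AD = -92]
2. C_y = -8  [2·signedArea(CBA) = -6 ∩ CB · AD = -92]
   → C = (4, -8)

C = (4, -8)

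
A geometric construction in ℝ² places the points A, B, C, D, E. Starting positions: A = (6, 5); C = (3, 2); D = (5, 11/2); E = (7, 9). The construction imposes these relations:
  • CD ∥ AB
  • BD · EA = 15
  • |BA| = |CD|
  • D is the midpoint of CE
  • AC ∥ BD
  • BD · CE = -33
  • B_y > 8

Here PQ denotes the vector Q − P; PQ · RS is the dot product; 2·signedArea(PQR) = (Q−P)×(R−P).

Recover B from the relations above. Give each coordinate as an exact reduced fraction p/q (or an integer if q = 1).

1. B_x = 8  [AC ∥ BD ∩ CD ∥ AB]
2. B_y = 17/2  [AC ∥ BD ∩ CD ∥ AB]
   → B = (8, 17/2)

B = (8, 17/2)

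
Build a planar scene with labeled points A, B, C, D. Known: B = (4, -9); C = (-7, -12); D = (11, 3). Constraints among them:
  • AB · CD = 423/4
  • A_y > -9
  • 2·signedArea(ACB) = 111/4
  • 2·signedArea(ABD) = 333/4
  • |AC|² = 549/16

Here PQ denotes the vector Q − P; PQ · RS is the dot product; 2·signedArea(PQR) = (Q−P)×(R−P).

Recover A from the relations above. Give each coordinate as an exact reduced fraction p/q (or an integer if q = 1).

A = (-5/2, -33/4)

1. A_x = -5/2  [2·signedArea(ACB) = 111/4 ∩ AB · CD = 423/4]
2. A_y = -33/4  [2·signedArea(ACB) = 111/4 ∩ AB · CD = 423/4]
   → A = (-5/2, -33/4)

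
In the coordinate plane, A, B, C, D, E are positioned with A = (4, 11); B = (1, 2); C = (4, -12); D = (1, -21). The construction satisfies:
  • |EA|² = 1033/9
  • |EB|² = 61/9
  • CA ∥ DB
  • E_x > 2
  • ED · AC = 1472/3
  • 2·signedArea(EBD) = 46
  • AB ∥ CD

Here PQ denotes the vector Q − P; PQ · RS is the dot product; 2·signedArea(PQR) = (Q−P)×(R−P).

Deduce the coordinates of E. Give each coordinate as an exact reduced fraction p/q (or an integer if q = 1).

1. E_x = 3  [ED · AC = 1472/3 ∩ 2·signedArea(EBD) = 46]
2. E_y = 1/3  [ED · AC = 1472/3 ∩ 2·signedArea(EBD) = 46]
   → E = (3, 1/3)

E = (3, 1/3)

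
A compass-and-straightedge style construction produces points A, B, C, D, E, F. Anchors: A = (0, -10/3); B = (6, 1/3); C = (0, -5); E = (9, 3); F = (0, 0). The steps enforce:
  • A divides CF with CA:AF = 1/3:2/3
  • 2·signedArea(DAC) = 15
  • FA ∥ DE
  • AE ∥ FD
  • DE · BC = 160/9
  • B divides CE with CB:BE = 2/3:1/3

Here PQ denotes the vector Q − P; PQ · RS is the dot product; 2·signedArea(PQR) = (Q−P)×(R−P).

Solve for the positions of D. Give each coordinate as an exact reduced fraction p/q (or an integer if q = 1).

1. D_x = 9  [FA ∥ DE ∩ AE ∥ FD]
2. D_y = 19/3  [FA ∥ DE ∩ AE ∥ FD]
   → D = (9, 19/3)

D = (9, 19/3)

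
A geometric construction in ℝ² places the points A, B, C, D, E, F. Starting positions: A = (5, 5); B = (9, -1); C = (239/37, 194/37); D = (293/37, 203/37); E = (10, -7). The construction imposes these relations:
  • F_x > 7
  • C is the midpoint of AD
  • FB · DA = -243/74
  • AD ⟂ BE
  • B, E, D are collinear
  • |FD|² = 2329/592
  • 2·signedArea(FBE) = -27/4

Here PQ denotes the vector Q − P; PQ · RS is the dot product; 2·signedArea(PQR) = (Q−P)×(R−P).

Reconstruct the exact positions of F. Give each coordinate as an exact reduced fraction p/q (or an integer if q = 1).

1. F_x = 525/74  [line 6·x + 1·y + -185/4 = 0 ∩ |FD|² = 2329/592]
2. F_y = 545/148  [line 6·x + 1·y + -185/4 = 0 ∩ |FD|² = 2329/592]
   → F = (525/74, 545/148)

F = (525/74, 545/148)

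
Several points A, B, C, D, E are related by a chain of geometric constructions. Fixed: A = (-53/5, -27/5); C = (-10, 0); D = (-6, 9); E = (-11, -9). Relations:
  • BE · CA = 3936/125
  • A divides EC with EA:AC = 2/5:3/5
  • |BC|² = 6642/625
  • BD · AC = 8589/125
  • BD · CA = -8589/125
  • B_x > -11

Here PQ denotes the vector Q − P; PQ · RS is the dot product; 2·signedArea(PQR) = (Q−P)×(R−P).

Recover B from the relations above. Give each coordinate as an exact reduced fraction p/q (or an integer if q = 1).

B = (-259/25, -81/25)

1. B_x = -259/25  [line -3/5·x + -27/5·y + -2964/125 = 0 ∩ |BC|² = 6642/625]
2. B_y = -81/25  [line -3/5·x + -27/5·y + -2964/125 = 0 ∩ |BC|² = 6642/625]
   → B = (-259/25, -81/25)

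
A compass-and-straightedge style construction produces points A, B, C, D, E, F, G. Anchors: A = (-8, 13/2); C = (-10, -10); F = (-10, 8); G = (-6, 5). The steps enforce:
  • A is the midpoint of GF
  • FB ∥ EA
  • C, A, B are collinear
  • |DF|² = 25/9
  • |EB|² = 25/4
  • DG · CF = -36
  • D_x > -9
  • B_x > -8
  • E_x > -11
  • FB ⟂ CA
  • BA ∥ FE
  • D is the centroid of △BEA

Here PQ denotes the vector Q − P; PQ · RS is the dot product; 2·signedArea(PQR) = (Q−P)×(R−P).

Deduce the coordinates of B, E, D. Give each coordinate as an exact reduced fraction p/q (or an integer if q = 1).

B = (-8674/1105, 8552/1105)
D = (-26/3, 7)
E = (-11216/1105, 14941/2210)

1. B_x = -8674/1105  [C, A, B are collinear ∩ FB ⟂ CA]
2. B_y = 8552/1105  [C, A, B are collinear ∩ FB ⟂ CA]
   → B = (-8674/1105, 8552/1105)
3. E_x = -11216/1105  [FB ∥ EA ∩ BA ∥ FE]
4. E_y = 14941/2210  [FB ∥ EA ∩ BA ∥ FE]
   → E = (-11216/1105, 14941/2210)
5. D_x = -26/3  [D is the centroid of △BEA]
6. D_y = 7  [D is the centroid of △BEA]
   → D = (-26/3, 7)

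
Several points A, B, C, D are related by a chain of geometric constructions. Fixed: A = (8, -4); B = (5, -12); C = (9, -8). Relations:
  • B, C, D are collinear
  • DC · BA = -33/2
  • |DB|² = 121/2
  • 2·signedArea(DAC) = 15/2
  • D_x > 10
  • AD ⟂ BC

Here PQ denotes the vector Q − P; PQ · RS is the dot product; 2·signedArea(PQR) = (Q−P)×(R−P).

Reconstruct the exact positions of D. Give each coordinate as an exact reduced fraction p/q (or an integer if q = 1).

1. D_x = 21/2  [B, C, D are collinear ∩ AD ⟂ BC]
2. D_y = -13/2  [B, C, D are collinear ∩ AD ⟂ BC]
   → D = (21/2, -13/2)

D = (21/2, -13/2)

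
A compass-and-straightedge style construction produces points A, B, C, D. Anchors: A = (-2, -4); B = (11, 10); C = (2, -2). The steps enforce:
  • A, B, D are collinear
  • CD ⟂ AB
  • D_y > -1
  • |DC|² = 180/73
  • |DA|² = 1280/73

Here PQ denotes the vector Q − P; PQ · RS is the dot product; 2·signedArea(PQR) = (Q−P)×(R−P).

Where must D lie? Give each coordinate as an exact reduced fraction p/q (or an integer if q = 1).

D = (62/73, -68/73)

1. D_x = 62/73  [A, B, D are collinear ∩ CD ⟂ AB]
2. D_y = -68/73  [A, B, D are collinear ∩ CD ⟂ AB]
   → D = (62/73, -68/73)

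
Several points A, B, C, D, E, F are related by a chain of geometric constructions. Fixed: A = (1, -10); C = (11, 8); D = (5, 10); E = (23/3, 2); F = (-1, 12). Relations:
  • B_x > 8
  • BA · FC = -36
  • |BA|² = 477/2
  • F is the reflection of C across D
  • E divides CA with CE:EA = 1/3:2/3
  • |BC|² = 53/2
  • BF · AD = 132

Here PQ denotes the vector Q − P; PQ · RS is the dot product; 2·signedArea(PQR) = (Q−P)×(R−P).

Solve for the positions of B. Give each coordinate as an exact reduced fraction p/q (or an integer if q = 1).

B = (17/2, 7/2)

1. B_x = 17/2  [BA · FC = -36 ∩ BF · AD = 132]
2. B_y = 7/2  [BA · FC = -36 ∩ BF · AD = 132]
   → B = (17/2, 7/2)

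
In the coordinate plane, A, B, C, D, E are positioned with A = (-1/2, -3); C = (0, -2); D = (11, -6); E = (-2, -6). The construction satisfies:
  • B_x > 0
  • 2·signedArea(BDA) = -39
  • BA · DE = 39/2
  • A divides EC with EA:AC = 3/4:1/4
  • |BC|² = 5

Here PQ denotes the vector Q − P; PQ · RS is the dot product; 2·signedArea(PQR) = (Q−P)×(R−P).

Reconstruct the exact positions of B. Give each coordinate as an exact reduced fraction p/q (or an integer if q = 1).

1. B_x = 1  [2·signedArea(BDA) = -39 ∩ BA · DE = 39/2]
2. B_y = 0  [2·signedArea(BDA) = -39 ∩ BA · DE = 39/2]
   → B = (1, 0)

B = (1, 0)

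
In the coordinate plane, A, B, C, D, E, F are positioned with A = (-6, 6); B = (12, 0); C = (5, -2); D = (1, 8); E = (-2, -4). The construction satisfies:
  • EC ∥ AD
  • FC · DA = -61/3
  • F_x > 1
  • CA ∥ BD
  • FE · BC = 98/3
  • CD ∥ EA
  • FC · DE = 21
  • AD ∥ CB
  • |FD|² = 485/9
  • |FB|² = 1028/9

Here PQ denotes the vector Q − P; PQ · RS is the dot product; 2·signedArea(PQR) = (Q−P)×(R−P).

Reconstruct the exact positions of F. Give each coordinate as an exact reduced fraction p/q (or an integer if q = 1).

F = (4/3, 2/3)

1. F_x = 4/3  [FC · DA = -61/3 ∩ FC · DE = 21]
2. F_y = 2/3  [FC · DA = -61/3 ∩ FC · DE = 21]
   → F = (4/3, 2/3)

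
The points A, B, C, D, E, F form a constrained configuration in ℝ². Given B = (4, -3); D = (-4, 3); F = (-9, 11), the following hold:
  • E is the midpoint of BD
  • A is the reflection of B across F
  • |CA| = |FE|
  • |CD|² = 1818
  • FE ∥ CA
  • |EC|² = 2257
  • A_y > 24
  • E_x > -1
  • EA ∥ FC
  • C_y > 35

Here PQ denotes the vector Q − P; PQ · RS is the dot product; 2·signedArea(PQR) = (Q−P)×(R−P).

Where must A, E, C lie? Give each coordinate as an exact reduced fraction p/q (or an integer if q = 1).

A = (-22, 25)
C = (-31, 36)
E = (0, 0)

1. A_x = -22  [A is the reflection of B across F]
2. A_y = 25  [A is the reflection of B across F]
   → A = (-22, 25)
3. E_x = 0  [E is the midpoint of BD]
4. E_y = 0  [E is the midpoint of BD]
   → E = (0, 0)
5. C_x = -31  [FE ∥ CA ∩ EA ∥ FC]
6. C_y = 36  [FE ∥ CA ∩ EA ∥ FC]
   → C = (-31, 36)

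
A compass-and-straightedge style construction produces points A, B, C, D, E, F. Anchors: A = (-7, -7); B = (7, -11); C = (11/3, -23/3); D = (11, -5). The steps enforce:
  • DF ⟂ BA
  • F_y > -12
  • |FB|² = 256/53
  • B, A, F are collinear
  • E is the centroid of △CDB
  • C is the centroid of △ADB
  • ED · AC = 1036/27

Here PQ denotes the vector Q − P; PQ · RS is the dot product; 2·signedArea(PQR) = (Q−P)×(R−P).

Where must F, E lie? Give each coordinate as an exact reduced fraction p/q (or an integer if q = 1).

1. F_x = 483/53  [B, A, F are collinear ∩ DF ⟂ BA]
2. F_y = -615/53  [B, A, F are collinear ∩ DF ⟂ BA]
   → F = (483/53, -615/53)
3. E_x = 65/9  [E is the centroid of △CDB]
4. E_y = -71/9  [E is the centroid of △CDB]
   → E = (65/9, -71/9)

E = (65/9, -71/9)
F = (483/53, -615/53)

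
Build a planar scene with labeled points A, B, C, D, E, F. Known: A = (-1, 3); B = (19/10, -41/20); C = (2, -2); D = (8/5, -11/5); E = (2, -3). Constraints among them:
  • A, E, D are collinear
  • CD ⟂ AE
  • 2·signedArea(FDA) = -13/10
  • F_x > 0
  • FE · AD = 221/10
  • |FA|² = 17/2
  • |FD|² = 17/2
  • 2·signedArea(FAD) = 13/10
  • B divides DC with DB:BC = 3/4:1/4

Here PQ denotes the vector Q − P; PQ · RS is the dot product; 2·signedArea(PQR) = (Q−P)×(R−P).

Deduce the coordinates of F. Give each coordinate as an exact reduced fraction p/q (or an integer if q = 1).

1. F_x = 1/2  [2·signedArea(FDA) = -13/10 ∩ FE · AD = 221/10]
2. F_y = 1/2  [2·signedArea(FDA) = -13/10 ∩ FE · AD = 221/10]
   → F = (1/2, 1/2)

F = (1/2, 1/2)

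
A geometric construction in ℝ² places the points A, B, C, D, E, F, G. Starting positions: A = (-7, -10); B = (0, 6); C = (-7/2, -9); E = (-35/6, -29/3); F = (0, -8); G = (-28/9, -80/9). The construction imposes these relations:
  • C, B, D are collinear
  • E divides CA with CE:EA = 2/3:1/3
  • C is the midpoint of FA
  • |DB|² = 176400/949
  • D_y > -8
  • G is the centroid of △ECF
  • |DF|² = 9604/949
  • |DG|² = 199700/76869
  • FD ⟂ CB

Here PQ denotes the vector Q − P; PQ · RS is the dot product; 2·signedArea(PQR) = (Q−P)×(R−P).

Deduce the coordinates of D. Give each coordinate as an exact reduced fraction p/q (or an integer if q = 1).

D = (-2940/949, -6906/949)

1. D_x = -2940/949  [C, B, D are collinear ∩ FD ⟂ CB]
2. D_y = -6906/949  [C, B, D are collinear ∩ FD ⟂ CB]
   → D = (-2940/949, -6906/949)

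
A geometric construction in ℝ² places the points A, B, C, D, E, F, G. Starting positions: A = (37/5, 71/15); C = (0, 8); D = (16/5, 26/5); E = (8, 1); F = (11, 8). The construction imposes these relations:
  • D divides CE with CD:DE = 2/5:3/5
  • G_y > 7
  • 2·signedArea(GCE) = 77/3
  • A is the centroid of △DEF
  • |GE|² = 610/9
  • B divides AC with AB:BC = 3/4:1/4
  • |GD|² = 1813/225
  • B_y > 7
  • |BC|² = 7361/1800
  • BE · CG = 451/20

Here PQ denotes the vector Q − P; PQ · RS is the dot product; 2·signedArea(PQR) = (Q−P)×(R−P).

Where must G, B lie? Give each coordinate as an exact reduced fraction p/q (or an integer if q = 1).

B = (37/20, 431/60)
G = (11/3, 8)

1. G_x = 11/3  [line 7·x + 8·y + -269/3 = 0 ∩ |GD|² = 1813/225]
2. G_y = 8  [line 7·x + 8·y + -269/3 = 0 ∩ |GD|² = 1813/225]
   → G = (11/3, 8)
3. B_x = 37/20  [B divides AC with AB:BC = 3/4:1/4]
4. B_y = 431/60  [B divides AC with AB:BC = 3/4:1/4]
   → B = (37/20, 431/60)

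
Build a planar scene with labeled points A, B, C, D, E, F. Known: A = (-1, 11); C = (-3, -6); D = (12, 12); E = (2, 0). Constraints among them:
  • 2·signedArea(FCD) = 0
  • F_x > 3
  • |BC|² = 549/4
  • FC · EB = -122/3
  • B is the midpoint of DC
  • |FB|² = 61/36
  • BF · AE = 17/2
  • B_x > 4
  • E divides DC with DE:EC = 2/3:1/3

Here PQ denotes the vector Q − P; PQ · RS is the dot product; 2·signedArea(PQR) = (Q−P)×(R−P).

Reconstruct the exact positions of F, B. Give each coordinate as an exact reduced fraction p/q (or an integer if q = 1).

1. B_x = 9/2  [B is the midpoint of DC]
2. B_y = 3  [B is the midpoint of DC]
   → B = (9/2, 3)
3. F_x = 11/3  [2·signedArea(FCD) = 0 ∩ BF · AE = 17/2]
4. F_y = 2  [2·signedArea(FCD) = 0 ∩ BF · AE = 17/2]
   → F = (11/3, 2)

B = (9/2, 3)
F = (11/3, 2)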